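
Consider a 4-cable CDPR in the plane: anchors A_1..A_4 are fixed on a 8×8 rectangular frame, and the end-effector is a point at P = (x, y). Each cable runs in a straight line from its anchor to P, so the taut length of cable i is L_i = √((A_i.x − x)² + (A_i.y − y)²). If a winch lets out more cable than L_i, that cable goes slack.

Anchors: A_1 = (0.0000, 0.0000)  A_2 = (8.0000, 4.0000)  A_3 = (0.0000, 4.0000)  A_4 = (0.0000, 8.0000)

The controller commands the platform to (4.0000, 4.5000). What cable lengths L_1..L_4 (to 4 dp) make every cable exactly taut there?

cable 1: Δx=-4.0000, Δy=-4.5000; L_1 = √(Δx²+Δy²) = 6.0208
cable 2: Δx=4.0000, Δy=-0.5000; L_2 = √(Δx²+Δy²) = 4.0311
cable 3: Δx=-4.0000, Δy=-0.5000; L_3 = √(Δx²+Δy²) = 4.0311
cable 4: Δx=-4.0000, Δy=3.5000; L_4 = √(Δx²+Δy²) = 5.3151

(6.0208, 4.0311, 4.0311, 5.3151)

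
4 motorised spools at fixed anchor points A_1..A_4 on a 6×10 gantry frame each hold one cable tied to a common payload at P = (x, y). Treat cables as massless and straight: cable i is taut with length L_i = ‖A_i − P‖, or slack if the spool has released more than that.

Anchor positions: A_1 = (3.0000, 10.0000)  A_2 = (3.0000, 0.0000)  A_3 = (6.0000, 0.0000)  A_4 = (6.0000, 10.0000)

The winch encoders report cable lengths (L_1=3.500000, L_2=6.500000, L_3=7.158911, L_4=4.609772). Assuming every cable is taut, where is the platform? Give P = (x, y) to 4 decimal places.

(3.0000, 6.5000)

each cable: (A_i−P)·(A_i−P) = L_i²; let k_i = ‖A_i‖²−L_i²
k_1 = 9.0000+100.0000−12.2500 = 96.7500
row 1: 0.0000x + 20.0000y = 130.0000  (k_2=-33.2500)
row 2: -6.0000x + 20.0000y = 112.0000  (k_3=-15.2500)
row 3: -6.0000x + 0.0000y = -18.0000  (k_4=114.7500)
Cramer on rows 1–2 → x = 3.0000, y = 6.5000
check cable 4: ‖A_4−P‖² = 21.2500 ≈ L_4² = 21.2500 ✓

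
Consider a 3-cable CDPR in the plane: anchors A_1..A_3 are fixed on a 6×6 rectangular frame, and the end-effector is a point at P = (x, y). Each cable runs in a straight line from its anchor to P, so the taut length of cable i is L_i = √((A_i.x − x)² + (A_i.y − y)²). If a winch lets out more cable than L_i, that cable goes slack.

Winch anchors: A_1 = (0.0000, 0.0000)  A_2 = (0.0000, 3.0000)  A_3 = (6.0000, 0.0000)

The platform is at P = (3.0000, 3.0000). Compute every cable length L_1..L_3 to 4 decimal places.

L_1 = √((0.0000−3.0000)² + (0.0000−3.0000)²) = 4.2426
L_2 = √((0.0000−3.0000)² + (3.0000−3.0000)²) = 3.0000
L_3 = √((6.0000−3.0000)² + (0.0000−3.0000)²) = 4.2426

(4.2426, 3.0000, 4.2426)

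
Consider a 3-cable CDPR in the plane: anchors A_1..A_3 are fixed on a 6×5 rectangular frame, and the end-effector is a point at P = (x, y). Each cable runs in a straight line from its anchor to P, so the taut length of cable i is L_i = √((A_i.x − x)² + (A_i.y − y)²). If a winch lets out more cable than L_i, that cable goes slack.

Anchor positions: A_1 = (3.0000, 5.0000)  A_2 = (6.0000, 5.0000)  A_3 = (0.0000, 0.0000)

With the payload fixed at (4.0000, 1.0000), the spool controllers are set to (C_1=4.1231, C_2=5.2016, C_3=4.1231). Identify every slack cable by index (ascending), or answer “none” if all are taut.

i=1: geometric 4.1231 vs commanded 4.1231 ⇒ taut
i=2: geometric 4.4721 vs commanded 5.2016 ⇒ slack
i=3: geometric 4.1231 vs commanded 4.1231 ⇒ taut

2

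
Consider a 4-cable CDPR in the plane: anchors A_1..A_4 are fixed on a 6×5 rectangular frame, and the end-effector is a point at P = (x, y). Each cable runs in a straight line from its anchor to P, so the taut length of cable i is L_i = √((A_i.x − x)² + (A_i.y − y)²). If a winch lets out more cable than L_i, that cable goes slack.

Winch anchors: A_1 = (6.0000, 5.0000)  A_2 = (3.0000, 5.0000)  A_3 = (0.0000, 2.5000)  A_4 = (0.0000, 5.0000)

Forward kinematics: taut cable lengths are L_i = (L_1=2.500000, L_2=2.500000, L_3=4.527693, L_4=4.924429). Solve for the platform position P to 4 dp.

each cable: (A_i−P)·(A_i−P) = L_i²; let q_i = ‖A_i‖²−L_i²
q_1 = 36.0000+25.0000−6.2500 = 54.7500
row 1: 6.0000x + 0.0000y = 27.0000  (q_2=27.7500)
row 2: 12.0000x + 5.0000y = 69.0000  (q_3=-14.2500)
row 3: 12.0000x + 0.0000y = 54.0000  (q_4=0.7500)
Cramer on rows 1–2 → x = 4.5000, y = 3.0000
check cable 4: ‖A_4−P‖² = 24.2500 ≈ L_4² = 24.2500 ✓

(4.5000, 3.0000)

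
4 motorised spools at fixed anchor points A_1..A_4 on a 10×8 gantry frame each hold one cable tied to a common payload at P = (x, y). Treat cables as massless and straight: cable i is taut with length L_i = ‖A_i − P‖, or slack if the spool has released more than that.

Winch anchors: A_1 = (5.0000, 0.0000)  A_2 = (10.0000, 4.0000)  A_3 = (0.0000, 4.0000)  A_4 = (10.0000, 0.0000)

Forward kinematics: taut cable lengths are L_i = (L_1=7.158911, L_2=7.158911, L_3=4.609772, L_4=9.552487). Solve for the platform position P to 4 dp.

expand ‖A_i−P‖²=L_i² and subtract eq 1 (q_i ≔ ‖A_i‖²−L_i²)
q_1 = 25.0000+0.0000−51.2500 = -26.2500
eq1−eq2 → [-10.0000  -8.0000]·P = -91.0000
eq1−eq3 → [10.0000  -8.0000]·P = -21.0000
eq1−eq4 → [-10.0000  0.0000]·P = -35.0000
2×2 solve → P = (3.5000, 7.0000)
check cable 4: ‖A_4−P‖² = 91.2500 ≈ L_4² = 91.2500 ✓

(3.5000, 7.0000)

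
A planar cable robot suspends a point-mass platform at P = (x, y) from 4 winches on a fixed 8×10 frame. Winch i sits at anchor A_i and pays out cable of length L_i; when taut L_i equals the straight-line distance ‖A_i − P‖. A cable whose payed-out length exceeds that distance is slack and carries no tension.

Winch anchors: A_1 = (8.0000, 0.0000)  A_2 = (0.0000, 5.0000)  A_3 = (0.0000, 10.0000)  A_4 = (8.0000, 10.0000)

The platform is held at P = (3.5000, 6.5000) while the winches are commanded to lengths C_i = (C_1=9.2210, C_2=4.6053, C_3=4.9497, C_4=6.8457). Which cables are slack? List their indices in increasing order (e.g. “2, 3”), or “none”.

1, 2, 4

i=1: geometric 7.9057 vs commanded 9.2210 ⇒ slack
i=2: geometric 3.8079 vs commanded 4.6053 ⇒ slack
i=3: geometric 4.9497 vs commanded 4.9497 ⇒ taut
i=4: geometric 5.7009 vs commanded 6.8457 ⇒ slack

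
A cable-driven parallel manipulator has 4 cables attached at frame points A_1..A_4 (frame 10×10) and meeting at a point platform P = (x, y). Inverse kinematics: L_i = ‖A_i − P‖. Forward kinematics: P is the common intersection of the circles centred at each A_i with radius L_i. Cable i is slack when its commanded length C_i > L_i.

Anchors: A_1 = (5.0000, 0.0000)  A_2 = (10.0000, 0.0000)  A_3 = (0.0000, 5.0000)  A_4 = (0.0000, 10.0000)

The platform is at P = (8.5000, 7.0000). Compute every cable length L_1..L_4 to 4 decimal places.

(7.8262, 7.1589, 8.7321, 9.0139)

cable 1: Δx=-3.5000, Δy=-7.0000; L_1 = √(Δx²+Δy²) = 7.8262
cable 2: Δx=1.5000, Δy=-7.0000; L_2 = √(Δx²+Δy²) = 7.1589
cable 3: Δx=-8.5000, Δy=-2.0000; L_3 = √(Δx²+Δy²) = 8.7321
cable 4: Δx=-8.5000, Δy=3.0000; L_4 = √(Δx²+Δy²) = 9.0139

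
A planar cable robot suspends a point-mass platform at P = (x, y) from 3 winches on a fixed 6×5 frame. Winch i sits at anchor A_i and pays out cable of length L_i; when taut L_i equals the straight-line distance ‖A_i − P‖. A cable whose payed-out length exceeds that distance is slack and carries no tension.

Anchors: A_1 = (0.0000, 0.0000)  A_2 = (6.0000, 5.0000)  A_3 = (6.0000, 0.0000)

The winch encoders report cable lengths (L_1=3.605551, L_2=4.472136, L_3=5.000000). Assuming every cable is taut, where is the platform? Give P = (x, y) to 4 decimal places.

(2.0000, 3.0000)

circle eqns → linear via eq_j − eq_1; set q_j = A_j·A_j − L_j²
q_1 = 0.0000+0.0000−13.0000 = -13.0000
-12.0000·x − 10.0000·y = q_1−q_2 = -54.0000
-12.0000·x + 0.0000·y = q_1−q_3 = -24.0000
solve first two rows → x=2.0000, y=3.0000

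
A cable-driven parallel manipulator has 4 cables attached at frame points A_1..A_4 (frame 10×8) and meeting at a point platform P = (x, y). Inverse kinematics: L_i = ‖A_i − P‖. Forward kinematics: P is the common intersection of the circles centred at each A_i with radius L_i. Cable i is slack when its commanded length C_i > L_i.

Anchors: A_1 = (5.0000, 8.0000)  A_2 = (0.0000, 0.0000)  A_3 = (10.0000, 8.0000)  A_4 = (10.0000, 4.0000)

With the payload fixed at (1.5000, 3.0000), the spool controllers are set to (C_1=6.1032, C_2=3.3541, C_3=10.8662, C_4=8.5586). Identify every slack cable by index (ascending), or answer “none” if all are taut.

cable 1: √((3.5000)²+(5.0000)²)=6.1033, C_1=6.1032: taut
cable 2: √((-1.5000)²+(-3.0000)²)=3.3541, C_2=3.3541: taut
cable 3: √((8.5000)²+(5.0000)²)=9.8615, C_3=10.8662: slack
cable 4: √((8.5000)²+(1.0000)²)=8.5586, C_4=8.5586: taut

3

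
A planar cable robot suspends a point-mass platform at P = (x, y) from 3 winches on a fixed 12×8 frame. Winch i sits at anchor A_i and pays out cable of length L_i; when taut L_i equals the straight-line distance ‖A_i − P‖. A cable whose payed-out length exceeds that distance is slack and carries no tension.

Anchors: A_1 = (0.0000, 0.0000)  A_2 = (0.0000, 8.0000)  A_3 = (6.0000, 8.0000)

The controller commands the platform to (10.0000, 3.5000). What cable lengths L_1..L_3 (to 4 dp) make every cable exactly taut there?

L_1: Δ = A_1−P = (-10.0000, -3.5000) → ‖Δ‖ = √112.2500 = 10.5948
L_2: Δ = A_2−P = (-10.0000, 4.5000) → ‖Δ‖ = √120.2500 = 10.9659
L_3: Δ = A_3−P = (-4.0000, 4.5000) → ‖Δ‖ = √36.2500 = 6.0208

(10.5948, 10.9659, 6.0208)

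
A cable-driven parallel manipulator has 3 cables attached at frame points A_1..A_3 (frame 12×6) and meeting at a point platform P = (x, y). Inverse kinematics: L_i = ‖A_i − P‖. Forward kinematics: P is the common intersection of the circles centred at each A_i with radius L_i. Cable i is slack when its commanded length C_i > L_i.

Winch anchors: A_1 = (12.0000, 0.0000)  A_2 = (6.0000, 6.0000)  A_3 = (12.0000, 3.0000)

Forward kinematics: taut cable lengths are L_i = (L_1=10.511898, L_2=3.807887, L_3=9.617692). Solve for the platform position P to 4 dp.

circle eqns → linear via eq_j − eq_1; set q_j = A_j·A_j − L_j²
q_1 = 144.0000+0.0000−110.5000 = 33.5000
12.0000·x − 12.0000·y = q_1−q_2 = -24.0000
0.0000·x − 6.0000·y = q_1−q_3 = -27.0000
solve first two rows → x=2.5000, y=4.5000

(2.5000, 4.5000)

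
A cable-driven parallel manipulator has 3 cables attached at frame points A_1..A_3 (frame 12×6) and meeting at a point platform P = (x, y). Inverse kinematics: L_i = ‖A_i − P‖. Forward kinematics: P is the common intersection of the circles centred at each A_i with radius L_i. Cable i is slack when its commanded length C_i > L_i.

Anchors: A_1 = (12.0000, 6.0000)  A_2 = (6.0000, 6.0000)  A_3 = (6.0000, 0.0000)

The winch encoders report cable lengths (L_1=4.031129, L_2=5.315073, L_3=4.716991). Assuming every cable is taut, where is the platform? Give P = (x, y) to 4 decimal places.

(10.0000, 2.5000)

each cable: (A_i−P)·(A_i−P) = L_i²; let c_i = ‖A_i‖²−L_i²
c_1 = 144.0000+36.0000−16.2500 = 163.7500
row 1: 12.0000x + 0.0000y = 120.0000  (c_2=43.7500)
row 2: 12.0000x + 12.0000y = 150.0000  (c_3=13.7500)
Cramer on rows 1–2 → x = 10.0000, y = 2.5000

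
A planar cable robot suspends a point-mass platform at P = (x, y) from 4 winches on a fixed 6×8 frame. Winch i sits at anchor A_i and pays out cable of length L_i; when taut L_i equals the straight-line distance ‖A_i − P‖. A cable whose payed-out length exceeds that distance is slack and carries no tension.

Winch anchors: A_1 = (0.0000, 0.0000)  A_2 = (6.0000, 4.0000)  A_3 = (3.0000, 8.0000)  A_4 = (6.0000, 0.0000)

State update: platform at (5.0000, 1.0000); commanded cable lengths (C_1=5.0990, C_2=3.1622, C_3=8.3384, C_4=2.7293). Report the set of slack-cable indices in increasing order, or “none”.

cable 1: L_1 = ‖A_1−P‖ = 5.0990;  C_1 = 5.0990 → taut
cable 2: L_2 = ‖A_2−P‖ = 3.1623;  C_2 = 3.1622 → taut
cable 3: L_3 = ‖A_3−P‖ = 7.2801;  C_3 = 8.3384 → slack
cable 4: L_4 = ‖A_4−P‖ = 1.4142;  C_4 = 2.7293 → slack

3, 4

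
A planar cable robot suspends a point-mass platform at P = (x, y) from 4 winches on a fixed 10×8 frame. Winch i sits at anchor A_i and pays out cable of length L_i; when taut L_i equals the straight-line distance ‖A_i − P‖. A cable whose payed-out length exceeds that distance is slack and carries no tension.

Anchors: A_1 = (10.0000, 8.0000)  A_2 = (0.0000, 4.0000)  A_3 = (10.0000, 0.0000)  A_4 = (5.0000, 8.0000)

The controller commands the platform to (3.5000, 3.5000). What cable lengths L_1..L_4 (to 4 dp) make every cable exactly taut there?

cable 1: Δx=6.5000, Δy=4.5000; L_1 = √(Δx²+Δy²) = 7.9057
cable 2: Δx=-3.5000, Δy=0.5000; L_2 = √(Δx²+Δy²) = 3.5355
cable 3: Δx=6.5000, Δy=-3.5000; L_3 = √(Δx²+Δy²) = 7.3824
cable 4: Δx=1.5000, Δy=4.5000; L_4 = √(Δx²+Δy²) = 4.7434

(7.9057, 3.5355, 7.3824, 4.7434)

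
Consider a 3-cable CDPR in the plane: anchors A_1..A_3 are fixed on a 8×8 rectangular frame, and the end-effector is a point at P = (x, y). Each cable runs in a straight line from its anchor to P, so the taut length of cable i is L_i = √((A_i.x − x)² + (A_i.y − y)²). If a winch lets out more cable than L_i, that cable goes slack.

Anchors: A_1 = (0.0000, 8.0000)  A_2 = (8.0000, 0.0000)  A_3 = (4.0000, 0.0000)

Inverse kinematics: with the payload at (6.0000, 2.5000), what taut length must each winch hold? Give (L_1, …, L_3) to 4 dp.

(8.1394, 3.2016, 3.2016)

cable 1: Δx=-6.0000, Δy=5.5000; L_1 = √(Δx²+Δy²) = 8.1394
cable 2: Δx=2.0000, Δy=-2.5000; L_2 = √(Δx²+Δy²) = 3.2016
cable 3: Δx=-2.0000, Δy=-2.5000; L_3 = √(Δx²+Δy²) = 3.2016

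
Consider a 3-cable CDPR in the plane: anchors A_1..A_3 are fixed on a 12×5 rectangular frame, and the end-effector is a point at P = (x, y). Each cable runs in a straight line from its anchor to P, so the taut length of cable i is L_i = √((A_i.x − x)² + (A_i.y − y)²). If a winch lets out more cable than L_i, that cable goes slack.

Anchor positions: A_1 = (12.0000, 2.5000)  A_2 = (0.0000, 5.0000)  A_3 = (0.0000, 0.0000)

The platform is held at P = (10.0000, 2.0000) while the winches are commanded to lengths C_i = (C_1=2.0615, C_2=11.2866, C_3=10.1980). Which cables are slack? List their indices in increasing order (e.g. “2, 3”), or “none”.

2

cable 1: L_1 = ‖A_1−P‖ = 2.0616;  C_1 = 2.0615 → taut
cable 2: L_2 = ‖A_2−P‖ = 10.4403;  C_2 = 11.2866 → slack
cable 3: L_3 = ‖A_3−P‖ = 10.1980;  C_3 = 10.1980 → taut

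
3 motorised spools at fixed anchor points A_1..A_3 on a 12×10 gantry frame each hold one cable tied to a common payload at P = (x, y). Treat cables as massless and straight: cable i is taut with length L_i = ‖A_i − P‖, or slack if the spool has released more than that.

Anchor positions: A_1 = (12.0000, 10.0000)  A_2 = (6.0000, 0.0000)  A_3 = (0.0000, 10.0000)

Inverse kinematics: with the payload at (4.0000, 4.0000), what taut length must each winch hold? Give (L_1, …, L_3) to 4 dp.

L_1: Δ = A_1−P = (8.0000, 6.0000) → ‖Δ‖ = √100.0000 = 10.0000
L_2: Δ = A_2−P = (2.0000, -4.0000) → ‖Δ‖ = √20.0000 = 4.4721
L_3: Δ = A_3−P = (-4.0000, 6.0000) → ‖Δ‖ = √52.0000 = 7.2111

(10.0000, 4.4721, 7.2111)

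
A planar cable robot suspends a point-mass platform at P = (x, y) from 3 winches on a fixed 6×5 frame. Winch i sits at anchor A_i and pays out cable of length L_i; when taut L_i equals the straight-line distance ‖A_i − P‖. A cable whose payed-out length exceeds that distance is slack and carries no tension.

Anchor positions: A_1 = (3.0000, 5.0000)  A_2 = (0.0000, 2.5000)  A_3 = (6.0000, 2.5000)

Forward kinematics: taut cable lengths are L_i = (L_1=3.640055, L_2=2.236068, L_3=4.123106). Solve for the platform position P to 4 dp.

(2.0000, 1.5000)

each cable: (A_i−P)·(A_i−P) = L_i²; let k_i = ‖A_i‖²−L_i²
k_1 = 9.0000+25.0000−13.2500 = 20.7500
row 1: 6.0000x + 5.0000y = 19.5000  (k_2=1.2500)
row 2: -6.0000x + 5.0000y = -4.5000  (k_3=25.2500)
Cramer on rows 1–2 → x = 2.0000, y = 1.5000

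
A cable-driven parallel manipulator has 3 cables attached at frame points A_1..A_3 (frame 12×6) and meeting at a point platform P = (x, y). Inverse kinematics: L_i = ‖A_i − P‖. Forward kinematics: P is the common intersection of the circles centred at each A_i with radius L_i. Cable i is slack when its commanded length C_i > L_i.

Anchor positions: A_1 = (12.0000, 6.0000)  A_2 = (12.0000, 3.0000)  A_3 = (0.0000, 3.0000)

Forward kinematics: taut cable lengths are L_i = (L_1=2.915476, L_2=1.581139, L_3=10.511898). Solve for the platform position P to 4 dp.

each cable: (A_i−P)·(A_i−P) = L_i²; let k_i = ‖A_i‖²−L_i²
k_1 = 144.0000+36.0000−8.5000 = 171.5000
row 1: 0.0000x + 6.0000y = 21.0000  (k_2=150.5000)
row 2: 24.0000x + 6.0000y = 273.0000  (k_3=-101.5000)
Cramer on rows 1–2 → x = 10.5000, y = 3.5000

(10.5000, 3.5000)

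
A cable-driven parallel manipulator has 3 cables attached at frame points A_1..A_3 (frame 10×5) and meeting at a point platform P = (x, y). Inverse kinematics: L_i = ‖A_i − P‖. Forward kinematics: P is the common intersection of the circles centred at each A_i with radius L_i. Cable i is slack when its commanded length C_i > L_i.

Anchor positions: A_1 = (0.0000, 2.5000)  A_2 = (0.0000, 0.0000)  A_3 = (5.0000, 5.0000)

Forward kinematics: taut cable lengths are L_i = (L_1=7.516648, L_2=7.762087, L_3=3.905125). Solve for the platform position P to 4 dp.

each cable: (A_i−P)·(A_i−P) = L_i²; let c_i = ‖A_i‖²−L_i²
c_1 = 0.0000+6.2500−56.5000 = -50.2500
row 1: 0.0000x + 5.0000y = 10.0000  (c_2=-60.2500)
row 2: -10.0000x − 5.0000y = -85.0000  (c_3=34.7500)
Cramer on rows 1–2 → x = 7.5000, y = 2.0000

(7.5000, 2.0000)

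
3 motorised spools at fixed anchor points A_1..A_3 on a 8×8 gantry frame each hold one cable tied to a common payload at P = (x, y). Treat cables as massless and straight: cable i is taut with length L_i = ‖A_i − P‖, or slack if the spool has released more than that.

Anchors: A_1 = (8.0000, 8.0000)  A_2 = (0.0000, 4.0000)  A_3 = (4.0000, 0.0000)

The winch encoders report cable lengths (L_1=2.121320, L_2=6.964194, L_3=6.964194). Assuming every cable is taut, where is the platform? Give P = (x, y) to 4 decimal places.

expand ‖A_i−P‖²=L_i² and subtract eq 1 (k_i ≔ ‖A_i‖²−L_i²)
k_1 = 64.0000+64.0000−4.5000 = 123.5000
eq1−eq2 → [16.0000  8.0000]·P = 156.0000
eq1−eq3 → [8.0000  16.0000]·P = 156.0000
2×2 solve → P = (6.5000, 6.5000)

(6.5000, 6.5000)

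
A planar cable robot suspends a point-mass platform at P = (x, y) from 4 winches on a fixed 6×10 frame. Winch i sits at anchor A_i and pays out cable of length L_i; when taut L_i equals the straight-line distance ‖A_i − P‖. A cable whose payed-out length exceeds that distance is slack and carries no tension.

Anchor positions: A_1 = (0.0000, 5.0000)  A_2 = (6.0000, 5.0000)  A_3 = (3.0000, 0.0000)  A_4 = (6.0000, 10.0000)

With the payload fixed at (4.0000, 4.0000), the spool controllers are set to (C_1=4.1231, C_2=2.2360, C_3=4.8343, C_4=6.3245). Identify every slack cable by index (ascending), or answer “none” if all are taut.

3

cable 1: √((-4.0000)²+(1.0000)²)=4.1231, C_1=4.1231: taut
cable 2: √((2.0000)²+(1.0000)²)=2.2361, C_2=2.2360: taut
cable 3: √((-1.0000)²+(-4.0000)²)=4.1231, C_3=4.8343: slack
cable 4: √((2.0000)²+(6.0000)²)=6.3246, C_4=6.3245: taut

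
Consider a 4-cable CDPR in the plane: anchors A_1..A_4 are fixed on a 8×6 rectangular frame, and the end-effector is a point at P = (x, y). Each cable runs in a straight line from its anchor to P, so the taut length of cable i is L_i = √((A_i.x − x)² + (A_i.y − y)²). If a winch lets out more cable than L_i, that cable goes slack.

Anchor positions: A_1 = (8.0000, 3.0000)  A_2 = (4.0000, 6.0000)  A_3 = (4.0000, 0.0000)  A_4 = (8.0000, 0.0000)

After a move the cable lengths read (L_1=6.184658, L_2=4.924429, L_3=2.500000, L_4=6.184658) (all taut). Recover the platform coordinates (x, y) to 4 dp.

(2.0000, 1.5000)

expand ‖A_i−P‖²=L_i² and subtract eq 1 (q_i ≔ ‖A_i‖²−L_i²)
q_1 = 64.0000+9.0000−38.2500 = 34.7500
eq1−eq2 → [8.0000  -6.0000]·P = 7.0000
eq1−eq3 → [8.0000  6.0000]·P = 25.0000
eq1−eq4 → [0.0000  6.0000]·P = 9.0000
2×2 solve → P = (2.0000, 1.5000)
check cable 4: ‖A_4−P‖² = 38.2500 ≈ L_4² = 38.2500 ✓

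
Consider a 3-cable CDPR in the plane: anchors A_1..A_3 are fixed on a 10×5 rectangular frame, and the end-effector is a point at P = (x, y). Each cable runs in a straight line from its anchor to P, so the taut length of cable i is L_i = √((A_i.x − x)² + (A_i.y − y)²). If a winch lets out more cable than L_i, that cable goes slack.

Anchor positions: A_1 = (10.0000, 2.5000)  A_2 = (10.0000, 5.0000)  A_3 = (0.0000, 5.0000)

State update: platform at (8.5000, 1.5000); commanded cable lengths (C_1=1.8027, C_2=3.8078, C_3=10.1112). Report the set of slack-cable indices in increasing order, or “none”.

3

i=1: geometric 1.8028 vs commanded 1.8027 ⇒ taut
i=2: geometric 3.8079 vs commanded 3.8078 ⇒ taut
i=3: geometric 9.1924 vs commanded 10.1112 ⇒ slack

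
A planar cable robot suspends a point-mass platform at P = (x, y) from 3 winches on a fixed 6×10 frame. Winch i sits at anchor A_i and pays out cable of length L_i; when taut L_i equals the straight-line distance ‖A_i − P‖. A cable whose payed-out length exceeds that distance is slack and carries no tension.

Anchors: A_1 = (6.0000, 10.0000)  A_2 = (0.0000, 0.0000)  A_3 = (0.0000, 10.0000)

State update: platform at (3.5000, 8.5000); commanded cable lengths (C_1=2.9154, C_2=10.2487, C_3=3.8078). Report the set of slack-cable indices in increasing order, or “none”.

cable 1: L_1 = ‖A_1−P‖ = 2.9155;  C_1 = 2.9154 → taut
cable 2: L_2 = ‖A_2−P‖ = 9.1924;  C_2 = 10.2487 → slack
cable 3: L_3 = ‖A_3−P‖ = 3.8079;  C_3 = 3.8078 → taut

2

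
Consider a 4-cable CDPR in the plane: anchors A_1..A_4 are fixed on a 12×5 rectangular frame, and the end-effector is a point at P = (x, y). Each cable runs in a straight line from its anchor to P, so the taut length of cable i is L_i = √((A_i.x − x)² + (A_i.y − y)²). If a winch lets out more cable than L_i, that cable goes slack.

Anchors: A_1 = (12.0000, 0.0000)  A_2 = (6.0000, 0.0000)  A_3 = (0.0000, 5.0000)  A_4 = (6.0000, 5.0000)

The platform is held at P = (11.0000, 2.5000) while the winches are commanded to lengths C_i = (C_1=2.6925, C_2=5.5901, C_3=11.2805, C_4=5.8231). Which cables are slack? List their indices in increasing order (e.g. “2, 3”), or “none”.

4

i=1: geometric 2.6926 vs commanded 2.6925 ⇒ taut
i=2: geometric 5.5902 vs commanded 5.5901 ⇒ taut
i=3: geometric 11.2805 vs commanded 11.2805 ⇒ taut
i=4: geometric 5.5902 vs commanded 5.8231 ⇒ slack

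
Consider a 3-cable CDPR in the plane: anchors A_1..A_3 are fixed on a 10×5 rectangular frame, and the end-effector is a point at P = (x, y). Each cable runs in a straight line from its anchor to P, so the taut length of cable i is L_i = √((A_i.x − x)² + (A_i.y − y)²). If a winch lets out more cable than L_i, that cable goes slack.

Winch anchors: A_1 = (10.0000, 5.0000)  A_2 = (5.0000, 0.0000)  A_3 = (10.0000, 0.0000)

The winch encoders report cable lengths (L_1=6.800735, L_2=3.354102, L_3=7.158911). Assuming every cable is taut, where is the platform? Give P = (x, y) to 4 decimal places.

(3.5000, 3.0000)

expand ‖A_i−P‖²=L_i² and subtract eq 1 (k_i ≔ ‖A_i‖²−L_i²)
k_1 = 100.0000+25.0000−46.2500 = 78.7500
eq1−eq2 → [10.0000  10.0000]·P = 65.0000
eq1−eq3 → [0.0000  10.0000]·P = 30.0000
2×2 solve → P = (3.5000, 3.0000)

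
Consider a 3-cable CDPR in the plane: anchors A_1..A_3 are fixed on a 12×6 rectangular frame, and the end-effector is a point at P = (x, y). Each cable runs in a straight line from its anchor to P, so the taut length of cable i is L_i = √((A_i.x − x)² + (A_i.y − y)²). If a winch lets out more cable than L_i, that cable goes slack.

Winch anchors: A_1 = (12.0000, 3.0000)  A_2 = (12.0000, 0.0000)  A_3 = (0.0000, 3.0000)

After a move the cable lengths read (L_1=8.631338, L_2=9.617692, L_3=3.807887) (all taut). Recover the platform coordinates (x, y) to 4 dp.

(3.5000, 4.5000)

circle eqns → linear via eq_j − eq_1; set q_j = A_j·A_j − L_j²
q_1 = 144.0000+9.0000−74.5000 = 78.5000
0.0000·x + 6.0000·y = q_1−q_2 = 27.0000
24.0000·x + 0.0000·y = q_1−q_3 = 84.0000
solve first two rows → x=3.5000, y=4.5000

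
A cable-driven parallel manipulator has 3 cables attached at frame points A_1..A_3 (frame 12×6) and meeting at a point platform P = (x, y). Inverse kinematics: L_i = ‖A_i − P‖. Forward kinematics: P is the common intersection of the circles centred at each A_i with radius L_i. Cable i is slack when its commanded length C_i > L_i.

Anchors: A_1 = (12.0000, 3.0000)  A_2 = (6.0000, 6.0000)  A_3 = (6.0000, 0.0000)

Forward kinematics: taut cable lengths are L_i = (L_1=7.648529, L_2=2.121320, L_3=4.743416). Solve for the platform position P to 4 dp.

(4.5000, 4.5000)

circle eqns → linear via eq_j − eq_1; set c_j = A_j·A_j − L_j²
c_1 = 144.0000+9.0000−58.5000 = 94.5000
12.0000·x − 6.0000·y = c_1−c_2 = 27.0000
12.0000·x + 6.0000·y = c_1−c_3 = 81.0000
solve first two rows → x=4.5000, y=4.5000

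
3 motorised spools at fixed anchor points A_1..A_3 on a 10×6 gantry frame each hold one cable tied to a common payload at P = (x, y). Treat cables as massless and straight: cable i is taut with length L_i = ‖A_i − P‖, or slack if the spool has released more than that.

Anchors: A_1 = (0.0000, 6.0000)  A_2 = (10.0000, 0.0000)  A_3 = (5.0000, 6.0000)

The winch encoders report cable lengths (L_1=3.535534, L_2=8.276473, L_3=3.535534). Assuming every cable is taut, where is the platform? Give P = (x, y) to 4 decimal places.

circle eqns → linear via eq_j − eq_1; set q_j = A_j·A_j − L_j²
q_1 = 0.0000+36.0000−12.5000 = 23.5000
-20.0000·x + 12.0000·y = q_1−q_2 = -8.0000
-10.0000·x + 0.0000·y = q_1−q_3 = -25.0000
solve first two rows → x=2.5000, y=3.5000

(2.5000, 3.5000)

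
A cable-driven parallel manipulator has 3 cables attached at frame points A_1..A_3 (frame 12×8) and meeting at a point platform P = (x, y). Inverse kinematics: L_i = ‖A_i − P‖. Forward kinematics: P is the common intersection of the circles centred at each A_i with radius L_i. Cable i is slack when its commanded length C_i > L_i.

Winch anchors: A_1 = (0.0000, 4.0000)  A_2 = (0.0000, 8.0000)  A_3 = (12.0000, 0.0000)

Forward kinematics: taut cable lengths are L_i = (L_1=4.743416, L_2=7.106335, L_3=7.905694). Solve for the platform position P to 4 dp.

expand ‖A_i−P‖²=L_i² and subtract eq 1 (k_i ≔ ‖A_i‖²−L_i²)
k_1 = 0.0000+16.0000−22.5000 = -6.5000
eq1−eq2 → [0.0000  -8.0000]·P = -20.0000
eq1−eq3 → [-24.0000  8.0000]·P = -88.0000
2×2 solve → P = (4.5000, 2.5000)

(4.5000, 2.5000)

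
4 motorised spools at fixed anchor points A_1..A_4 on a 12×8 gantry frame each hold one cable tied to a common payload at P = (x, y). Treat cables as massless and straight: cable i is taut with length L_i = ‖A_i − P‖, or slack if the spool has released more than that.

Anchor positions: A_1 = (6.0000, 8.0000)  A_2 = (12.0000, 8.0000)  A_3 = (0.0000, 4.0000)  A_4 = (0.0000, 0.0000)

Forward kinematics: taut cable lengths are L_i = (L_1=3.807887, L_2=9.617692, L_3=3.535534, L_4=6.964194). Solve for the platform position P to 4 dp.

(2.5000, 6.5000)

circle eqns → linear via eq_j − eq_1; set k_j = A_j·A_j − L_j²
k_1 = 36.0000+64.0000−14.5000 = 85.5000
-12.0000·x + 0.0000·y = k_1−k_2 = -30.0000
12.0000·x + 8.0000·y = k_1−k_3 = 82.0000
12.0000·x + 16.0000·y = k_1−k_4 = 134.0000
solve first two rows → x=2.5000, y=6.5000
check cable 4: ‖A_4−P‖² = 48.5000 ≈ L_4² = 48.5000 ✓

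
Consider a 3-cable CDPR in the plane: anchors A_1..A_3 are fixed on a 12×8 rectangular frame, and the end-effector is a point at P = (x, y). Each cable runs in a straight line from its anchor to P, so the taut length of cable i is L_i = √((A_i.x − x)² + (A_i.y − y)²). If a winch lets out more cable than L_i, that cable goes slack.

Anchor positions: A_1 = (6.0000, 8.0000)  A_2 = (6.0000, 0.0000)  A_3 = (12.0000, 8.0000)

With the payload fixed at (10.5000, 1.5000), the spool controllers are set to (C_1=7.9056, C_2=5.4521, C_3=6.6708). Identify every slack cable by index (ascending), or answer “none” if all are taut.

2

cable 1: √((-4.5000)²+(6.5000)²)=7.9057, C_1=7.9056: taut
cable 2: √((-4.5000)²+(-1.5000)²)=4.7434, C_2=5.4521: slack
cable 3: √((1.5000)²+(6.5000)²)=6.6708, C_3=6.6708: taut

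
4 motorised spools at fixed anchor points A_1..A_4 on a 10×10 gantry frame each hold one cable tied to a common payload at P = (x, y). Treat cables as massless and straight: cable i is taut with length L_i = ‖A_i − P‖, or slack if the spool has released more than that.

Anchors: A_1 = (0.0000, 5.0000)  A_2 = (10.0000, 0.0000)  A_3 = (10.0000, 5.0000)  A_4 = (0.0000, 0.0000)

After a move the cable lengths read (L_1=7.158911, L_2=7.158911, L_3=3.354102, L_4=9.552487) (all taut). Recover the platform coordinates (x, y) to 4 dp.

(7.0000, 6.5000)

expand ‖A_i−P‖²=L_i² and subtract eq 1 (q_i ≔ ‖A_i‖²−L_i²)
q_1 = 0.0000+25.0000−51.2500 = -26.2500
eq1−eq2 → [-20.0000  10.0000]·P = -75.0000
eq1−eq3 → [-20.0000  0.0000]·P = -140.0000
eq1−eq4 → [0.0000  10.0000]·P = 65.0000
2×2 solve → P = (7.0000, 6.5000)
check cable 4: ‖A_4−P‖² = 91.2500 ≈ L_4² = 91.2500 ✓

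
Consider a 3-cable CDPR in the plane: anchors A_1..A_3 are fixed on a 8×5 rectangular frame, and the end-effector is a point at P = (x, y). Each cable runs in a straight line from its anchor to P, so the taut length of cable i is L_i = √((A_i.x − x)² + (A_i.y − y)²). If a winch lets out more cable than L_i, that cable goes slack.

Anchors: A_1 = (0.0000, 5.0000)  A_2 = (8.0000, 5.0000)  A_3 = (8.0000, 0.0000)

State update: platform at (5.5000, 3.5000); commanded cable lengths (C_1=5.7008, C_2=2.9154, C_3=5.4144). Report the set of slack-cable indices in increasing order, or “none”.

cable 1: √((-5.5000)²+(1.5000)²)=5.7009, C_1=5.7008: taut
cable 2: √((2.5000)²+(1.5000)²)=2.9155, C_2=2.9154: taut
cable 3: √((2.5000)²+(-3.5000)²)=4.3012, C_3=5.4144: slack

3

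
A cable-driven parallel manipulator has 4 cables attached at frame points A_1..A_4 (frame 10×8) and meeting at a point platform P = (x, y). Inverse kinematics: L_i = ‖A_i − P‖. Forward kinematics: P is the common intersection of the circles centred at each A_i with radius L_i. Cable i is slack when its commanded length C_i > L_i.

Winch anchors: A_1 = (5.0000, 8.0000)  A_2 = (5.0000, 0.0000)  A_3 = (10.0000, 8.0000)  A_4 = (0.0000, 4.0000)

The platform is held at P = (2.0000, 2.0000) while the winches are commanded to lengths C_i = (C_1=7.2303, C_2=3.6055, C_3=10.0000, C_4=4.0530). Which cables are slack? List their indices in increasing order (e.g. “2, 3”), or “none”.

1, 4

cable 1: √((3.0000)²+(6.0000)²)=6.7082, C_1=7.2303: slack
cable 2: √((3.0000)²+(-2.0000)²)=3.6056, C_2=3.6055: taut
cable 3: √((8.0000)²+(6.0000)²)=10.0000, C_3=10.0000: taut
cable 4: √((-2.0000)²+(2.0000)²)=2.8284, C_4=4.0530: slack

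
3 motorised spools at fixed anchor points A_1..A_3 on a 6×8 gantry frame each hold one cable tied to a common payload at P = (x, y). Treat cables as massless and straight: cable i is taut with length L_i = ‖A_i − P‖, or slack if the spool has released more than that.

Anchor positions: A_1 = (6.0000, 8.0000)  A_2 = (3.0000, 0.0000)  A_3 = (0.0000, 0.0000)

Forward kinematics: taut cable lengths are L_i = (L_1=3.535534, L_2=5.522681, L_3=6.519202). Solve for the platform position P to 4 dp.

(3.5000, 5.5000)

each cable: (A_i−P)·(A_i−P) = L_i²; let q_i = ‖A_i‖²−L_i²
q_1 = 36.0000+64.0000−12.5000 = 87.5000
row 1: 6.0000x + 16.0000y = 109.0000  (q_2=-21.5000)
row 2: 12.0000x + 16.0000y = 130.0000  (q_3=-42.5000)
Cramer on rows 1–2 → x = 3.5000, y = 5.5000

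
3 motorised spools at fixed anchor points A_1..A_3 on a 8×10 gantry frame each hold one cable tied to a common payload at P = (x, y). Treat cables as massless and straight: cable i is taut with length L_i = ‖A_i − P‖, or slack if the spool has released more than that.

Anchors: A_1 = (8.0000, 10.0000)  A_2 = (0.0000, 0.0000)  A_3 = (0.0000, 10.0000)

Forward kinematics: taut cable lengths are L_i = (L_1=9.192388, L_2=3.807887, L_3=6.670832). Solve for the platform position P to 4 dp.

(1.5000, 3.5000)

each cable: (A_i−P)·(A_i−P) = L_i²; let c_i = ‖A_i‖²−L_i²
c_1 = 64.0000+100.0000−84.5000 = 79.5000
row 1: 16.0000x + 20.0000y = 94.0000  (c_2=-14.5000)
row 2: 16.0000x + 0.0000y = 24.0000  (c_3=55.5000)
Cramer on rows 1–2 → x = 1.5000, y = 3.5000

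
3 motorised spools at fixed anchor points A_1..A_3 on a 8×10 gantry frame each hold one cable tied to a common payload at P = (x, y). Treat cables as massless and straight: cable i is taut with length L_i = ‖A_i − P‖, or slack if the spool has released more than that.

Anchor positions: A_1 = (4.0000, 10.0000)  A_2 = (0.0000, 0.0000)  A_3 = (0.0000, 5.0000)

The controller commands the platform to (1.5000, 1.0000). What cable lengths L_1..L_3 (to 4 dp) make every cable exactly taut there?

(9.3408, 1.8028, 4.2720)

L_1: Δ = A_1−P = (2.5000, 9.0000) → ‖Δ‖ = √87.2500 = 9.3408
L_2: Δ = A_2−P = (-1.5000, -1.0000) → ‖Δ‖ = √3.2500 = 1.8028
L_3: Δ = A_3−P = (-1.5000, 4.0000) → ‖Δ‖ = √18.2500 = 4.2720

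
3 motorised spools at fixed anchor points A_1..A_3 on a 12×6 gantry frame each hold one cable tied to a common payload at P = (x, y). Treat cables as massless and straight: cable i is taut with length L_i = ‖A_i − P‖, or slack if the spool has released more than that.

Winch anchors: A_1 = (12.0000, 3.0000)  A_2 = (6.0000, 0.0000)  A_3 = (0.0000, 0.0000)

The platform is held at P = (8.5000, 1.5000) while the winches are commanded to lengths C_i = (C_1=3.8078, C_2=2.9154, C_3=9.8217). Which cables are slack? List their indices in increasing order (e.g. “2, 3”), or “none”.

i=1: geometric 3.8079 vs commanded 3.8078 ⇒ taut
i=2: geometric 2.9155 vs commanded 2.9154 ⇒ taut
i=3: geometric 8.6313 vs commanded 9.8217 ⇒ slack

3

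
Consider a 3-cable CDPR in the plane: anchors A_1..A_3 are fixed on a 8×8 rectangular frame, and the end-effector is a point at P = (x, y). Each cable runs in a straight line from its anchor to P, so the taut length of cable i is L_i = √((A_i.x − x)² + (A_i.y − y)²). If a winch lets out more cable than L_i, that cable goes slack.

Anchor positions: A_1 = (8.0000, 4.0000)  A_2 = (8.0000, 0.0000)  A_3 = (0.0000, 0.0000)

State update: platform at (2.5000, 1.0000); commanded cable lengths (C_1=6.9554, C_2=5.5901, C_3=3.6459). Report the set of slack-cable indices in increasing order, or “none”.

1, 3

i=1: geometric 6.2650 vs commanded 6.9554 ⇒ slack
i=2: geometric 5.5902 vs commanded 5.5901 ⇒ taut
i=3: geometric 2.6926 vs commanded 3.6459 ⇒ slack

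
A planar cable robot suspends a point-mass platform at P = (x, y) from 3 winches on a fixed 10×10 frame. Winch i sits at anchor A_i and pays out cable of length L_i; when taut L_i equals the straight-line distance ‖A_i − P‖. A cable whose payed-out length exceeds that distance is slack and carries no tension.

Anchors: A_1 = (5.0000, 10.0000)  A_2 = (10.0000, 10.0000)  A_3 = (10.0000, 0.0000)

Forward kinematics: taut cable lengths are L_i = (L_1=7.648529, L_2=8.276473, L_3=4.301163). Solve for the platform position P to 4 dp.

circle eqns → linear via eq_j − eq_1; set k_j = A_j·A_j − L_j²
k_1 = 25.0000+100.0000−58.5000 = 66.5000
-10.0000·x + 0.0000·y = k_1−k_2 = -65.0000
-10.0000·x + 20.0000·y = k_1−k_3 = -15.0000
solve first two rows → x=6.5000, y=2.5000

(6.5000, 2.5000)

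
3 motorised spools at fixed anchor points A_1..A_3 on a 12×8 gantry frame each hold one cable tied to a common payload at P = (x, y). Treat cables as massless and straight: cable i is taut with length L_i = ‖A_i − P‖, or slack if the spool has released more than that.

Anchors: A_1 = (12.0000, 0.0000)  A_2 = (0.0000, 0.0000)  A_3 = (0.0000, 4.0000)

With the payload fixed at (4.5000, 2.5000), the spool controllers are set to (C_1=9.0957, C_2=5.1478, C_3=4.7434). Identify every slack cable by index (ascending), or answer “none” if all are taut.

1

i=1: geometric 7.9057 vs commanded 9.0957 ⇒ slack
i=2: geometric 5.1478 vs commanded 5.1478 ⇒ taut
i=3: geometric 4.7434 vs commanded 4.7434 ⇒ taut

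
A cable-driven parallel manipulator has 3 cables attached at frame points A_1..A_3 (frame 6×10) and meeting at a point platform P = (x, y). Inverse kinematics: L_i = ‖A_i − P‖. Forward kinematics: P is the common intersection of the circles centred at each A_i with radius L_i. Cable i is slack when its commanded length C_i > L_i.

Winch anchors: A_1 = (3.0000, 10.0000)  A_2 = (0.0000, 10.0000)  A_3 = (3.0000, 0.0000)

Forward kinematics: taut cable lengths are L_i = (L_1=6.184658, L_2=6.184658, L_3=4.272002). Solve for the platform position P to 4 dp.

(1.5000, 4.0000)

each cable: (A_i−P)·(A_i−P) = L_i²; let k_i = ‖A_i‖²−L_i²
k_1 = 9.0000+100.0000−38.2500 = 70.7500
row 1: 6.0000x + 0.0000y = 9.0000  (k_2=61.7500)
row 2: 0.0000x + 20.0000y = 80.0000  (k_3=-9.2500)
Cramer on rows 1–2 → x = 1.5000, y = 4.0000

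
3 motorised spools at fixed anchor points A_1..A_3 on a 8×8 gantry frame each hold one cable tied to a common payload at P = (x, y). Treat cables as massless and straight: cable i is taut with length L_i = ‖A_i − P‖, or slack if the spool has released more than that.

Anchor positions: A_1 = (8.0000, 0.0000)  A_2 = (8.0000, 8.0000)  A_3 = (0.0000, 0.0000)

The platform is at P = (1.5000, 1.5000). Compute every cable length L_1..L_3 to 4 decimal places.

(6.6708, 9.1924, 2.1213)

L_1: Δ = A_1−P = (6.5000, -1.5000) → ‖Δ‖ = √44.5000 = 6.6708
L_2: Δ = A_2−P = (6.5000, 6.5000) → ‖Δ‖ = √84.5000 = 9.1924
L_3: Δ = A_3−P = (-1.5000, -1.5000) → ‖Δ‖ = √4.5000 = 2.1213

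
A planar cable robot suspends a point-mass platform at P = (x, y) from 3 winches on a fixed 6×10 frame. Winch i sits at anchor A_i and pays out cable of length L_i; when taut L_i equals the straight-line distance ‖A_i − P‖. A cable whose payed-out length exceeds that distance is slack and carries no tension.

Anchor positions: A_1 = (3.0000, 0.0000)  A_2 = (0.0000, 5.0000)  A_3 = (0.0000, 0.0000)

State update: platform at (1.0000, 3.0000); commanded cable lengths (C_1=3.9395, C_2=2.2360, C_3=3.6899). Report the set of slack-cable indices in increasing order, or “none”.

cable 1: √((2.0000)²+(-3.0000)²)=3.6056, C_1=3.9395: slack
cable 2: √((-1.0000)²+(2.0000)²)=2.2361, C_2=2.2360: taut
cable 3: √((-1.0000)²+(-3.0000)²)=3.1623, C_3=3.6899: slack

1, 3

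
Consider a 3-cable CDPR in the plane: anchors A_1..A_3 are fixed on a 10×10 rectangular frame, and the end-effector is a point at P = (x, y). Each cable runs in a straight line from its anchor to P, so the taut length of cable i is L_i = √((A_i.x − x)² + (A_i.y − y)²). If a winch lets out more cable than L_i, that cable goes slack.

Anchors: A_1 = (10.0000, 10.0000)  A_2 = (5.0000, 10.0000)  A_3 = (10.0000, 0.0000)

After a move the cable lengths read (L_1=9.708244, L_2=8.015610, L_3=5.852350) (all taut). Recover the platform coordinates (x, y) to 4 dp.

(4.5000, 2.0000)

circle eqns → linear via eq_j − eq_1; set c_j = A_j·A_j − L_j²
c_1 = 100.0000+100.0000−94.2500 = 105.7500
10.0000·x + 0.0000·y = c_1−c_2 = 45.0000
0.0000·x + 20.0000·y = c_1−c_3 = 40.0000
solve first two rows → x=4.5000, y=2.0000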